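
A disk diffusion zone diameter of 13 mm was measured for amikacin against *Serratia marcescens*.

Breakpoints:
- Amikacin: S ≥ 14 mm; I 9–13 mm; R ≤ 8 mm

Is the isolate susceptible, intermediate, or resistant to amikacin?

Amikacin: 13 mm is in 9–13 mm ⇒ I

I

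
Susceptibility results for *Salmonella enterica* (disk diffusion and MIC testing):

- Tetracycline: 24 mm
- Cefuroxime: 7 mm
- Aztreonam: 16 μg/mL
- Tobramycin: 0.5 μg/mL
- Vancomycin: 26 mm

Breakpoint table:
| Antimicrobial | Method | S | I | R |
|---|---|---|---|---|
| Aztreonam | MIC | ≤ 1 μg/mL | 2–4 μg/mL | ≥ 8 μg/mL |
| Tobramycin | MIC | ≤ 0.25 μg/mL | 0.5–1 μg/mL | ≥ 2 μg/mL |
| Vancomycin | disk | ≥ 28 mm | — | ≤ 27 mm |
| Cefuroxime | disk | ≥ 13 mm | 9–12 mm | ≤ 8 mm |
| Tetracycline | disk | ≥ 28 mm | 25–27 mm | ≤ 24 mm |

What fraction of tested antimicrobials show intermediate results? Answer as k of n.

1 of 5

Tetracycline (24 mm) ≤ 24 mm → resistant
Cefuroxime (7 mm) ≤ 8 mm ⇒ R
Aztreonam (16 μg/mL) ≥ 8 μg/mL — R
Tobramycin: 0.5 μg/mL is in 0.5–1 μg/mL → Intermediate
Vancomycin: 26 mm is ≤ 27 mm — Resistant
Intermediate: 1/5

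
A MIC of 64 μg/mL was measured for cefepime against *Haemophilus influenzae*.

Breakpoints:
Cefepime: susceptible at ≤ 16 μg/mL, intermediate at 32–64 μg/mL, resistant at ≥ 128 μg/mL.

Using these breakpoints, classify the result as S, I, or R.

I

Cefepime 64 μg/mL: in 32–64 μg/mL — I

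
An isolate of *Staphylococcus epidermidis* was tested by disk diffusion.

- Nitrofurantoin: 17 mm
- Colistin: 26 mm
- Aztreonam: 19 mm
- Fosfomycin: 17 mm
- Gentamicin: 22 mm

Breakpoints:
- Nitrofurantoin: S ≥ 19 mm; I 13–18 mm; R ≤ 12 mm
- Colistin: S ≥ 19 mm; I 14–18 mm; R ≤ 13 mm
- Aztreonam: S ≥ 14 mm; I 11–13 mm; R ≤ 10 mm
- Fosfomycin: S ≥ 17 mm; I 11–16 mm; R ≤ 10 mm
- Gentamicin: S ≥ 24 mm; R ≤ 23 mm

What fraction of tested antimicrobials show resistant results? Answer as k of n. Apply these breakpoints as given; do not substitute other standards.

1 of 5

Nitrofurantoin (17 mm) in 13–18 mm ⇒ I
Colistin (26 mm) ≥ 19 mm ⇒ susceptible
Aztreonam: 19 mm is ≥ 14 mm — S
Fosfomycin: 17 mm is ≥ 17 mm ⇒ susceptible
Gentamicin (22 mm) ≤ 23 mm ⇒ resistant
Resistant: 1/5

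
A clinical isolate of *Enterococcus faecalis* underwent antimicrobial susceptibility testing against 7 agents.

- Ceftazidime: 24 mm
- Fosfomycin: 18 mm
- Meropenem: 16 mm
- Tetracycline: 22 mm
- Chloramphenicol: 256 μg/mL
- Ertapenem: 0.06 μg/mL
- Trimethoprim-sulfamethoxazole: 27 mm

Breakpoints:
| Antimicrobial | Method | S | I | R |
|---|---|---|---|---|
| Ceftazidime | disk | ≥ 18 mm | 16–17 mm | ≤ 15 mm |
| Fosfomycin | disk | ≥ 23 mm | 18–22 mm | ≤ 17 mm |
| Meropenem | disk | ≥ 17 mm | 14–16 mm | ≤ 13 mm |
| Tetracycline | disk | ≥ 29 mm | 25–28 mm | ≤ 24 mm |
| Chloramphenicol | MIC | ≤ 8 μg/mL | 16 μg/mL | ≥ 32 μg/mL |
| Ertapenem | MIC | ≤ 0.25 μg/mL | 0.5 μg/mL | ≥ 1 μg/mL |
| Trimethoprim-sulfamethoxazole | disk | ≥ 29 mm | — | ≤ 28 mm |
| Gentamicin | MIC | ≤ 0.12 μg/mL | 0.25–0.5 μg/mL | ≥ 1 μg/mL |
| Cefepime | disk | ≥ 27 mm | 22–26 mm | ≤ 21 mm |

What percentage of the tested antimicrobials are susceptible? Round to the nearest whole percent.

29%

Ceftazidime 24 mm: ≥ 18 mm — Susceptible
Fosfomycin 18 mm: in 18–22 mm → I
Meropenem: 16 mm is in 14–16 mm — I
Tetracycline: 22 mm is ≤ 24 mm ⇒ Resistant
Chloramphenicol (256 μg/mL) ≥ 32 μg/mL — R
Ertapenem: 0.06 μg/mL is ≤ 0.25 μg/mL → Susceptible
Trimethoprim-sulfamethoxazole (27 mm) ≤ 28 mm → Resistant
Susceptible: 2/7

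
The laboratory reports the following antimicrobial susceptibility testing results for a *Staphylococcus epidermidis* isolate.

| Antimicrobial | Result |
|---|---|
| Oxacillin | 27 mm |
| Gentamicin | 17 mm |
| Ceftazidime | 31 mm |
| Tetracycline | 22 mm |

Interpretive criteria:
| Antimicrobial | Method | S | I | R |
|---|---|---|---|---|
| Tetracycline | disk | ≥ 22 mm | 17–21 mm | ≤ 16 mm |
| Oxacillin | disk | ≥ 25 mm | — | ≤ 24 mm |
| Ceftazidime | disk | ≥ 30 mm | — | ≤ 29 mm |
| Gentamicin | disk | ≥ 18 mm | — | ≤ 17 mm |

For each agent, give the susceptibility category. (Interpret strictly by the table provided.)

S, R, S, S

Oxacillin (27 mm) ≥ 25 mm — S
Gentamicin: 17 mm is ≤ 17 mm → R
Ceftazidime: 31 mm is ≥ 30 mm ⇒ susceptible
Tetracycline: 22 mm is ≥ 22 mm ⇒ Susceptible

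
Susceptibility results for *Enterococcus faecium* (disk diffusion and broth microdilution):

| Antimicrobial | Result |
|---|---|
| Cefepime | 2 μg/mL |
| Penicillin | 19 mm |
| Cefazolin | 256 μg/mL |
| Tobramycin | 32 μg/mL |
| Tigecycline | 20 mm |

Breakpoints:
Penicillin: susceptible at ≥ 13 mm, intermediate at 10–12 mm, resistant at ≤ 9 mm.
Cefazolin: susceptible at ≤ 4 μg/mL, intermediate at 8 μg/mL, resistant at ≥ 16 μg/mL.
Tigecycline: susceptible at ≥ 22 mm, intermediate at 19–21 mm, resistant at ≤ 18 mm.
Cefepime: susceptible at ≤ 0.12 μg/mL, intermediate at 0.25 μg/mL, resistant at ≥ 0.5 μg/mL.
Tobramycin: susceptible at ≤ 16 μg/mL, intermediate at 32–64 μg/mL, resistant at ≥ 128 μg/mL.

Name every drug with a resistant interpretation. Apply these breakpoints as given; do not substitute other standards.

cefepime, cefazolin

Cefepime: 2 μg/mL is ≥ 0.5 μg/mL → resistant
Penicillin: 19 mm is ≥ 13 mm ⇒ S
Cefazolin 256 μg/mL: ≥ 16 μg/mL ⇒ resistant
Tobramycin: 32 μg/mL is in 32–64 μg/mL ⇒ Intermediate
Tigecycline: 20 mm is in 19–21 mm — intermediate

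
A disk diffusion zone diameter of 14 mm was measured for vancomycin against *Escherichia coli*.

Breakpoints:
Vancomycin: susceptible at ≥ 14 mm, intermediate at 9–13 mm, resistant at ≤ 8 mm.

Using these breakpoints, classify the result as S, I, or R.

Vancomycin (14 mm) ≥ 14 mm → susceptible

Susceptible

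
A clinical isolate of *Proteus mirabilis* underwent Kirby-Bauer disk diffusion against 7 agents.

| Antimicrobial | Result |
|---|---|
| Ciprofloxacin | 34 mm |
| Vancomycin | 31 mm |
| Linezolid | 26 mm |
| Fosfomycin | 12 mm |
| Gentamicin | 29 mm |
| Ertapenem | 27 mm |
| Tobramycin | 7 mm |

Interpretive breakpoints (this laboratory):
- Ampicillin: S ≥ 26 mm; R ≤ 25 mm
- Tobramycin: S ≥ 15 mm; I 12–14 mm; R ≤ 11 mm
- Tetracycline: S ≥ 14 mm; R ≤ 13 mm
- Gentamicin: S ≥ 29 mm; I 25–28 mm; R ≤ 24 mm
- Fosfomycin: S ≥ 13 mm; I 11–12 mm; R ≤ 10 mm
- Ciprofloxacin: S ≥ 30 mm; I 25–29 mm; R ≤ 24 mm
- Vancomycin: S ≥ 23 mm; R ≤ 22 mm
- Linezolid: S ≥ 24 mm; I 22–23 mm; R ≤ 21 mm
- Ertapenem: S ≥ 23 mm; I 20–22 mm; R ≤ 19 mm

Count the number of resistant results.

1

Ciprofloxacin 34 mm: ≥ 30 mm → susceptible
Vancomycin: 31 mm is ≥ 23 mm — susceptible
Linezolid (26 mm) ≥ 24 mm — S
Fosfomycin 12 mm: in 11–12 mm ⇒ Intermediate
Gentamicin: 29 mm is ≥ 29 mm ⇒ Susceptible
Ertapenem (27 mm) ≥ 23 mm — S
Tobramycin 7 mm: ≤ 11 mm — Resistant
Resistant: 1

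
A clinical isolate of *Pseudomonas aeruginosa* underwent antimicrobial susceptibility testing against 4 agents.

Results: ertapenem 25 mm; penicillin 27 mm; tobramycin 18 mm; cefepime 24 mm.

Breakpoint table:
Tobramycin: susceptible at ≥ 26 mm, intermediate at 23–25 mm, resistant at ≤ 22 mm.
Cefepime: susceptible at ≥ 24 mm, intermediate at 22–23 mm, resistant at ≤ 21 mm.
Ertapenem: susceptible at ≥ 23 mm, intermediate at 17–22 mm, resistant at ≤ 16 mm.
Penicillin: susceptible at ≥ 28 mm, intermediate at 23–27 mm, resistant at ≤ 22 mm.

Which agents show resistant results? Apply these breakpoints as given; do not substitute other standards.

tobramycin

Ertapenem 25 mm: ≥ 23 mm ⇒ Susceptible
Penicillin: 27 mm is in 23–27 mm → Intermediate
Tobramycin 18 mm: ≤ 22 mm — R
Cefepime 24 mm: ≥ 24 mm — susceptible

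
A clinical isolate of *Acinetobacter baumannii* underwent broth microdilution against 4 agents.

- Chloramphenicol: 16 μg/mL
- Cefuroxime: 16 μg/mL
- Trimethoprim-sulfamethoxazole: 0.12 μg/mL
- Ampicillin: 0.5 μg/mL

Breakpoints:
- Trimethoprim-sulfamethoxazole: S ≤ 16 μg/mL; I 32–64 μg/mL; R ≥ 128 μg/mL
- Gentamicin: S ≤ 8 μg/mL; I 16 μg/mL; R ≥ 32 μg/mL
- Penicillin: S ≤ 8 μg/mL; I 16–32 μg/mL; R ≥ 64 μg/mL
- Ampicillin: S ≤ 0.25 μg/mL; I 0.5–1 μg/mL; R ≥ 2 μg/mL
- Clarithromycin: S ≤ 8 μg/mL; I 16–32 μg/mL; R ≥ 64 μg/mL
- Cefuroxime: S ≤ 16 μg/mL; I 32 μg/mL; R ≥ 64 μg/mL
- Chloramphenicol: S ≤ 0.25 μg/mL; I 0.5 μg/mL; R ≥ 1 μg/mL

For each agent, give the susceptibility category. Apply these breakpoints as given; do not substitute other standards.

Chloramphenicol (16 μg/mL) ≥ 1 μg/mL → resistant
Cefuroxime (16 μg/mL) ≤ 16 μg/mL — susceptible
Trimethoprim-sulfamethoxazole 0.12 μg/mL: ≤ 16 μg/mL ⇒ susceptible
Ampicillin (0.5 μg/mL) in 0.5–1 μg/mL — I

R, S, S, I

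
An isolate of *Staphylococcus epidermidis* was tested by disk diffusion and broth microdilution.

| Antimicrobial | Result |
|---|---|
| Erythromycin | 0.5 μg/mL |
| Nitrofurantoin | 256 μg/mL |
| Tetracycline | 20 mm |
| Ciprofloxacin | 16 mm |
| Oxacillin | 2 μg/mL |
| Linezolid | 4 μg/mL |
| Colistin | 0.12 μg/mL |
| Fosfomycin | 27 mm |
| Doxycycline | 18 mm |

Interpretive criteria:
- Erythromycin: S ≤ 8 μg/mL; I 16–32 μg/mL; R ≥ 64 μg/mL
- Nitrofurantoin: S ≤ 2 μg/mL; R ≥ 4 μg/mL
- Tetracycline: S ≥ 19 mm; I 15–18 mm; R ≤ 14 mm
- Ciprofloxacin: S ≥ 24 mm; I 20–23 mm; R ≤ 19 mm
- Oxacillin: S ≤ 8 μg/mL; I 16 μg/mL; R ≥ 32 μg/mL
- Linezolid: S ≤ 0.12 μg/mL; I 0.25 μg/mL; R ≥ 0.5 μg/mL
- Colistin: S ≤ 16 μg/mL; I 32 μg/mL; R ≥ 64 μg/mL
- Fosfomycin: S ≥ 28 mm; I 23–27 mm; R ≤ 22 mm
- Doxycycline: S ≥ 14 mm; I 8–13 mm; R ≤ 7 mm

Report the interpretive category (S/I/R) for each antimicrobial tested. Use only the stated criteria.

S, R, S, R, S, R, S, I, S

Erythromycin: 0.5 μg/mL is ≤ 8 μg/mL → susceptible
Nitrofurantoin (256 μg/mL) ≥ 4 μg/mL → resistant
Tetracycline: 20 mm is ≥ 19 mm — S
Ciprofloxacin 16 mm: ≤ 19 mm ⇒ Resistant
Oxacillin (2 μg/mL) ≤ 8 μg/mL — Susceptible
Linezolid 4 μg/mL: ≥ 0.5 μg/mL → resistant
Colistin 0.12 μg/mL: ≤ 16 μg/mL → S
Fosfomycin 27 mm: in 23–27 mm → I
Doxycycline: 18 mm is ≥ 14 mm ⇒ susceptible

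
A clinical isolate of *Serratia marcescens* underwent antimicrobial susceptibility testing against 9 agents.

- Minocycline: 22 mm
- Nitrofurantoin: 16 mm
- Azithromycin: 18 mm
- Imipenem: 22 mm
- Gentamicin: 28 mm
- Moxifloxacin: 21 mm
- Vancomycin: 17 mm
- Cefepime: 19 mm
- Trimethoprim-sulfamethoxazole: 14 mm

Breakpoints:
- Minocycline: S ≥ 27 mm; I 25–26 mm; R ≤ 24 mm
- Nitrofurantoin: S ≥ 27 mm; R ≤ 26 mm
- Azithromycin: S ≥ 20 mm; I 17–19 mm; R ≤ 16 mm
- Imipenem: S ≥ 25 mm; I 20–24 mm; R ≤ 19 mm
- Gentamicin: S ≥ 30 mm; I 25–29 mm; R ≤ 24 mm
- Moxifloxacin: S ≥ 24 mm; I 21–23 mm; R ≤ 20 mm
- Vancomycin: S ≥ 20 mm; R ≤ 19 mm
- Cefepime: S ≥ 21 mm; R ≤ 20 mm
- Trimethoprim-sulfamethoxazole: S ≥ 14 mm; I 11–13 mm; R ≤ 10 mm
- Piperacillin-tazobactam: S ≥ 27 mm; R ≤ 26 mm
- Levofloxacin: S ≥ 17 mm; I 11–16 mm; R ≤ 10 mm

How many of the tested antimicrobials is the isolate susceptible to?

1

Minocycline (22 mm) ≤ 24 mm ⇒ resistant
Nitrofurantoin (16 mm) ≤ 26 mm — Resistant
Azithromycin (18 mm) in 17–19 mm — intermediate
Imipenem: 22 mm is in 20–24 mm ⇒ intermediate
Gentamicin (28 mm) in 25–29 mm — intermediate
Moxifloxacin 21 mm: in 21–23 mm ⇒ I
Vancomycin (17 mm) ≤ 19 mm ⇒ R
Cefepime (19 mm) ≤ 20 mm → Resistant
Trimethoprim-sulfamethoxazole: 14 mm is ≥ 14 mm — susceptible
Susceptible: 1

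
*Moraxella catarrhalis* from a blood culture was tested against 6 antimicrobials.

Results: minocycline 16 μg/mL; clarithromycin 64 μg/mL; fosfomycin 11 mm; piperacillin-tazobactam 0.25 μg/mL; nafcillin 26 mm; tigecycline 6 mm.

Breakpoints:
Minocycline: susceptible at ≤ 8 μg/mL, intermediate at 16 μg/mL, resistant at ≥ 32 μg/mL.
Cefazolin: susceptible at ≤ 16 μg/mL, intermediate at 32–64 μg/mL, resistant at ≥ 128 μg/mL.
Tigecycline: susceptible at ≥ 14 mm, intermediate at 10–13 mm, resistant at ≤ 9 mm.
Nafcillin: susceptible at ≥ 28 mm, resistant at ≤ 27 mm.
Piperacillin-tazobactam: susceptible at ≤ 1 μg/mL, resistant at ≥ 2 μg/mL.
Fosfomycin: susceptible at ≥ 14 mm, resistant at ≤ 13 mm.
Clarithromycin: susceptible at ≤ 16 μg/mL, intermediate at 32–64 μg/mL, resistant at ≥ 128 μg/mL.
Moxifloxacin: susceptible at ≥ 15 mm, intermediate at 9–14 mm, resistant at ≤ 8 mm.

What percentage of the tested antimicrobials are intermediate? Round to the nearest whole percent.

Minocycline: 16 μg/mL is = 16 μg/mL ⇒ I
Clarithromycin 64 μg/mL: in 32–64 μg/mL — I
Fosfomycin (11 mm) ≤ 13 mm → resistant
Piperacillin-tazobactam 0.25 μg/mL: ≤ 1 μg/mL → Susceptible
Nafcillin: 26 mm is ≤ 27 mm ⇒ R
Tigecycline 6 mm: ≤ 9 mm ⇒ R
Intermediate: 2/6

33%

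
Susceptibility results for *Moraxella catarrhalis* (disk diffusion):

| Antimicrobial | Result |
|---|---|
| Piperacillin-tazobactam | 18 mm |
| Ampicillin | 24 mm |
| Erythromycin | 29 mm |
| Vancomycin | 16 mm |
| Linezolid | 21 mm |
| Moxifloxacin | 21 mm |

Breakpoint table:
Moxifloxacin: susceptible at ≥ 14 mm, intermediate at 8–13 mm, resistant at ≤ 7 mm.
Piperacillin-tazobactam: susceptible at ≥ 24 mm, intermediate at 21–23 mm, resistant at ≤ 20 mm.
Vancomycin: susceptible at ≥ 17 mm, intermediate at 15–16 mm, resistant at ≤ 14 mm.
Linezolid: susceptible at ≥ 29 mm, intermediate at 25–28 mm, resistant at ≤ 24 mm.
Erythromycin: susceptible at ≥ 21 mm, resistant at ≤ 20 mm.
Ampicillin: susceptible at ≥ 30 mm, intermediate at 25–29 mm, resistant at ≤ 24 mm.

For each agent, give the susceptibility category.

R, R, S, I, R, S

Piperacillin-tazobactam (18 mm) ≤ 20 mm → resistant
Ampicillin: 24 mm is ≤ 24 mm → R
Erythromycin: 29 mm is ≥ 21 mm → Susceptible
Vancomycin 16 mm: in 15–16 mm → intermediate
Linezolid: 21 mm is ≤ 24 mm ⇒ R
Moxifloxacin (21 mm) ≥ 14 mm ⇒ S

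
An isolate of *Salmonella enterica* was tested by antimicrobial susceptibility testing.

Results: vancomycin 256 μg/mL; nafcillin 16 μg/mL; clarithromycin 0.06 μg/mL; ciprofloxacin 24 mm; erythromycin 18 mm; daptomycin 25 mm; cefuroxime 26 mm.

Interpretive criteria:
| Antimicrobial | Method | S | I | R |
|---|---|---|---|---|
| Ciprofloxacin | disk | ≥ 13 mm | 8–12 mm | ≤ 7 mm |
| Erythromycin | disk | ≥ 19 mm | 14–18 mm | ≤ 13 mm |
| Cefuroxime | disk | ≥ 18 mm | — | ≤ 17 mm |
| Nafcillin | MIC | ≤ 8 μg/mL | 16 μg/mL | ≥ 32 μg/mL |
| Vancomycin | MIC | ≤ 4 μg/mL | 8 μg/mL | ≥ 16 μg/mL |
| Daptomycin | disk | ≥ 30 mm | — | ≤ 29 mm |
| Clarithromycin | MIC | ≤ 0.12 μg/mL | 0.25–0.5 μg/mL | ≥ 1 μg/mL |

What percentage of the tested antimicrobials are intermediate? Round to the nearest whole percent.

Vancomycin: 256 μg/mL is ≥ 16 μg/mL — Resistant
Nafcillin 16 μg/mL: = 16 μg/mL ⇒ I
Clarithromycin: 0.06 μg/mL is ≤ 0.12 μg/mL → S
Ciprofloxacin (24 mm) ≥ 13 mm — S
Erythromycin 18 mm: in 14–18 mm — I
Daptomycin 25 mm: ≤ 29 mm → resistant
Cefuroxime 26 mm: ≥ 18 mm ⇒ S
Intermediate: 2/7

29%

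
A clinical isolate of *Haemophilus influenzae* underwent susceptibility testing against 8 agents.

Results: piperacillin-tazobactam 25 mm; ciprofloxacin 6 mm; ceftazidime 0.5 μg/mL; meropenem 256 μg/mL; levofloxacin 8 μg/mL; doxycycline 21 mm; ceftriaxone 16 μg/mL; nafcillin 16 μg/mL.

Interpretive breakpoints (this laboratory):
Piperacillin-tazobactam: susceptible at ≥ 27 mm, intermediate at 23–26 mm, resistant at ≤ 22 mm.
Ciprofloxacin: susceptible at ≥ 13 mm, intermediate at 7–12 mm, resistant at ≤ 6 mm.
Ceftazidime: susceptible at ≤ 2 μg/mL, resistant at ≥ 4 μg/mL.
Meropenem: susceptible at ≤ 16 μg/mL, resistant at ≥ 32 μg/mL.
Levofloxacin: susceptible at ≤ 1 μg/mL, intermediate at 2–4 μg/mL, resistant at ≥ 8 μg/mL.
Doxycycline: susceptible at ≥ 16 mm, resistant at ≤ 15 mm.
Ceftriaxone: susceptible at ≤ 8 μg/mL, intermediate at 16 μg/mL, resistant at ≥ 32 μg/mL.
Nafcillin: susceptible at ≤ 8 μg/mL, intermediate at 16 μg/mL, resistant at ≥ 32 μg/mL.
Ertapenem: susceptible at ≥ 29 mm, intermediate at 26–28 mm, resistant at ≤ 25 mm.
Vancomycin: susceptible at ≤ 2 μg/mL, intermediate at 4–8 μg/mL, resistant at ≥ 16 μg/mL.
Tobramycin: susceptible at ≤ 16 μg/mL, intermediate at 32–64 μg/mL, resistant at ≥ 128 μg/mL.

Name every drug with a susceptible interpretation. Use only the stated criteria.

ceftazidime, doxycycline

Piperacillin-tazobactam (25 mm) in 23–26 mm — Intermediate
Ciprofloxacin (6 mm) ≤ 6 mm — Resistant
Ceftazidime 0.5 μg/mL: ≤ 2 μg/mL — susceptible
Meropenem: 256 μg/mL is ≥ 32 μg/mL — resistant
Levofloxacin (8 μg/mL) ≥ 8 μg/mL ⇒ resistant
Doxycycline 21 mm: ≥ 16 mm → S
Ceftriaxone (16 μg/mL) = 16 μg/mL ⇒ intermediate
Nafcillin 16 μg/mL: = 16 μg/mL → intermediate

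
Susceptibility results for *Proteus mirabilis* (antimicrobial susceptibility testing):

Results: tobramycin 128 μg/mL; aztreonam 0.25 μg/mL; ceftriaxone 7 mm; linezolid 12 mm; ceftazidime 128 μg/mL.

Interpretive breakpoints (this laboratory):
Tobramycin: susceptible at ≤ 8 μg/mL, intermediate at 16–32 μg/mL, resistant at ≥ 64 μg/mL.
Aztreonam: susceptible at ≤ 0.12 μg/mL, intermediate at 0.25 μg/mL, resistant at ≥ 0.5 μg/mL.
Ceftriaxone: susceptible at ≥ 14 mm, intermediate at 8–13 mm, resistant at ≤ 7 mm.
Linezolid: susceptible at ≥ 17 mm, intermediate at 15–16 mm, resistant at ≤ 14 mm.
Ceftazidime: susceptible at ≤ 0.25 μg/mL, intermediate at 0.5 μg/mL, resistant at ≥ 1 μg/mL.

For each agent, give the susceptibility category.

Tobramycin 128 μg/mL: ≥ 64 μg/mL → Resistant
Aztreonam (0.25 μg/mL) = 0.25 μg/mL — Intermediate
Ceftriaxone (7 mm) ≤ 7 mm ⇒ Resistant
Linezolid 12 mm: ≤ 14 mm → R
Ceftazidime 128 μg/mL: ≥ 1 μg/mL ⇒ resistant

R, I, R, R, R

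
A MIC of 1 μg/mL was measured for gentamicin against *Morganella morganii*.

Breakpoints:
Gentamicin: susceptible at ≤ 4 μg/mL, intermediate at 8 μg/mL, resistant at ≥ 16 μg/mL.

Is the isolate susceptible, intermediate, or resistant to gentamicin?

S

Gentamicin: 1 μg/mL is ≤ 4 μg/mL → susceptible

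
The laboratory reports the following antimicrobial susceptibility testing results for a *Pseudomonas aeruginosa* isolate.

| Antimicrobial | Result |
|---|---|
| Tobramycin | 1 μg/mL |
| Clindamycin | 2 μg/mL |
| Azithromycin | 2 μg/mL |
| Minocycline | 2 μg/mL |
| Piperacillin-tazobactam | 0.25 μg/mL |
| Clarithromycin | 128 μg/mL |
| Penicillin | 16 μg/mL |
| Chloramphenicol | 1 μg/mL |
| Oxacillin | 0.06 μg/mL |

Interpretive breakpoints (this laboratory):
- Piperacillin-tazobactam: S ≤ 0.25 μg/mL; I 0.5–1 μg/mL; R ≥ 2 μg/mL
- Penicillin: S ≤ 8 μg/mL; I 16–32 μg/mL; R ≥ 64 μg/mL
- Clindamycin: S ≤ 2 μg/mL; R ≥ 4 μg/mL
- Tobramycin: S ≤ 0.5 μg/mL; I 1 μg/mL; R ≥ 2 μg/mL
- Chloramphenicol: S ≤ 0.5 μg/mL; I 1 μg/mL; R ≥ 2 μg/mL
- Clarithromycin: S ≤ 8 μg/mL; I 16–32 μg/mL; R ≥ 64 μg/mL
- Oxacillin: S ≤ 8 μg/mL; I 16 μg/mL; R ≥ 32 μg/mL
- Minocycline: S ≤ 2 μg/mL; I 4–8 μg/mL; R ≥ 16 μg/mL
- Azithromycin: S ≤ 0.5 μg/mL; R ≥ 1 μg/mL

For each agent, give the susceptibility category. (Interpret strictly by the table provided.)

Tobramycin 1 μg/mL: = 1 μg/mL → Intermediate
Clindamycin 2 μg/mL: ≤ 2 μg/mL ⇒ susceptible
Azithromycin 2 μg/mL: ≥ 1 μg/mL — resistant
Minocycline 2 μg/mL: ≤ 2 μg/mL → Susceptible
Piperacillin-tazobactam 0.25 μg/mL: ≤ 0.25 μg/mL — Susceptible
Clarithromycin 128 μg/mL: ≥ 64 μg/mL ⇒ Resistant
Penicillin (16 μg/mL) in 16–32 μg/mL → Intermediate
Chloramphenicol (1 μg/mL) = 1 μg/mL → intermediate
Oxacillin 0.06 μg/mL: ≤ 8 μg/mL — Susceptible

I, S, R, S, S, R, I, I, S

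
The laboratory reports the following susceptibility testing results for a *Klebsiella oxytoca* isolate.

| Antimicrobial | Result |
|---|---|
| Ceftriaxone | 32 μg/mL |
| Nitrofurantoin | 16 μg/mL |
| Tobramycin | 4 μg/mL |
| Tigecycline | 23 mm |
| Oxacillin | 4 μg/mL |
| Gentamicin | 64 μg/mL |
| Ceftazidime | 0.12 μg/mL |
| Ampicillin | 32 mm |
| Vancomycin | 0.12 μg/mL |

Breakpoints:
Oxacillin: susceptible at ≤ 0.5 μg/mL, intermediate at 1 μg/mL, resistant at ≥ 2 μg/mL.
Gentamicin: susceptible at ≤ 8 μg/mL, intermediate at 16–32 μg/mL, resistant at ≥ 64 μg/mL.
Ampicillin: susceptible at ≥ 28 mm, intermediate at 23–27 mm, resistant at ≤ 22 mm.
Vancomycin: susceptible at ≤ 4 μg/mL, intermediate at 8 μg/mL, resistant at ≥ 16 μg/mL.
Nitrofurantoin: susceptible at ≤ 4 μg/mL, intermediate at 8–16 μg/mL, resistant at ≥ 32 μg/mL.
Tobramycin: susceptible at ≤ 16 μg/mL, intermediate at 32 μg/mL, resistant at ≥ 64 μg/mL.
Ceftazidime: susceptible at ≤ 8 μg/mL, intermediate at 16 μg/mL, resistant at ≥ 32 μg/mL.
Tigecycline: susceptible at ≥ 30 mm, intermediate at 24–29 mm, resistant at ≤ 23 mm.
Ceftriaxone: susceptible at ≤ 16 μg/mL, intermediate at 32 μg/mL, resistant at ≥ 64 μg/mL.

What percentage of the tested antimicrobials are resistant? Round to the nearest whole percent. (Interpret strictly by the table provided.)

Ceftriaxone: 32 μg/mL is = 32 μg/mL ⇒ I
Nitrofurantoin: 16 μg/mL is in 8–16 μg/mL → Intermediate
Tobramycin 4 μg/mL: ≤ 16 μg/mL — S
Tigecycline (23 mm) ≤ 23 mm → R
Oxacillin: 4 μg/mL is ≥ 2 μg/mL — resistant
Gentamicin 64 μg/mL: ≥ 64 μg/mL ⇒ Resistant
Ceftazidime: 0.12 μg/mL is ≤ 8 μg/mL — S
Ampicillin: 32 mm is ≥ 28 mm — Susceptible
Vancomycin (0.12 μg/mL) ≤ 4 μg/mL — susceptible
Resistant: 3/9

33%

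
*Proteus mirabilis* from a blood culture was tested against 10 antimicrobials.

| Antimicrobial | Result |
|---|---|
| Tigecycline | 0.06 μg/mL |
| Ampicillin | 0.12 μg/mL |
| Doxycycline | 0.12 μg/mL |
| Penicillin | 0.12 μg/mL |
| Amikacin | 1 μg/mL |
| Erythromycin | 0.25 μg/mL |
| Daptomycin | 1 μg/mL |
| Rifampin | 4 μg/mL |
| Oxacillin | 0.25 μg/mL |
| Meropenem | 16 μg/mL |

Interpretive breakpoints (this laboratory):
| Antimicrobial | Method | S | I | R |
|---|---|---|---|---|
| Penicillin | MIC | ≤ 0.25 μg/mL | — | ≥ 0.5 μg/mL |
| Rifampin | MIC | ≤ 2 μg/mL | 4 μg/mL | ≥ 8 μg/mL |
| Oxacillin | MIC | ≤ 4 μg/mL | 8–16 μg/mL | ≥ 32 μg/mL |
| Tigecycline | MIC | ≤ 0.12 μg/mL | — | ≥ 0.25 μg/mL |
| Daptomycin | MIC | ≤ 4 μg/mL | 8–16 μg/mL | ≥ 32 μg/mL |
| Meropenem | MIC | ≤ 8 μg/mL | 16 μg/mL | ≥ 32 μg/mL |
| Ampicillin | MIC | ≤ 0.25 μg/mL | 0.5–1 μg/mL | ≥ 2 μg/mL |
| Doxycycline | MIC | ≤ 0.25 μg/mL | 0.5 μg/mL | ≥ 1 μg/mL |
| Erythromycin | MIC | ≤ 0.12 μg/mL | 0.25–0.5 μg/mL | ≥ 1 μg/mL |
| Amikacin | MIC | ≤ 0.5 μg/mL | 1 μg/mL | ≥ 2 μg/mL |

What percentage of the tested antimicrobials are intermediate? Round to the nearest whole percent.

Tigecycline: 0.06 μg/mL is ≤ 0.12 μg/mL ⇒ Susceptible
Ampicillin 0.12 μg/mL: ≤ 0.25 μg/mL ⇒ Susceptible
Doxycycline (0.12 μg/mL) ≤ 0.25 μg/mL — Susceptible
Penicillin: 0.12 μg/mL is ≤ 0.25 μg/mL → S
Amikacin: 1 μg/mL is = 1 μg/mL ⇒ I
Erythromycin: 0.25 μg/mL is in 0.25–0.5 μg/mL → Intermediate
Daptomycin 1 μg/mL: ≤ 4 μg/mL ⇒ Susceptible
Rifampin (4 μg/mL) = 4 μg/mL — Intermediate
Oxacillin: 0.25 μg/mL is ≤ 4 μg/mL → susceptible
Meropenem (16 μg/mL) = 16 μg/mL — intermediate
Intermediate: 4/10

40%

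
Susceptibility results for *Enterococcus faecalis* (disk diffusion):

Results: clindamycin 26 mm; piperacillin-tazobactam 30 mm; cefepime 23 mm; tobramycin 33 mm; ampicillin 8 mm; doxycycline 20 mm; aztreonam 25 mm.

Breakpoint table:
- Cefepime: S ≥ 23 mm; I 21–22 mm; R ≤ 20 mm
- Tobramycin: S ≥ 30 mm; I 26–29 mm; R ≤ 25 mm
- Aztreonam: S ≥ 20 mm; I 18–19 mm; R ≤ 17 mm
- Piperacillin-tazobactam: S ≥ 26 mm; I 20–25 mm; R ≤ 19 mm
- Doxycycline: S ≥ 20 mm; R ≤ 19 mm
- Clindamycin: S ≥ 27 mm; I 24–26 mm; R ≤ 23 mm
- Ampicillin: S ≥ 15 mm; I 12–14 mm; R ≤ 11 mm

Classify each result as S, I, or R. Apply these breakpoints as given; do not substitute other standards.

I, S, S, S, R, S, S

Clindamycin 26 mm: in 24–26 mm — Intermediate
Piperacillin-tazobactam (30 mm) ≥ 26 mm — susceptible
Cefepime: 23 mm is ≥ 23 mm — Susceptible
Tobramycin 33 mm: ≥ 30 mm ⇒ susceptible
Ampicillin: 8 mm is ≤ 11 mm → Resistant
Doxycycline: 20 mm is ≥ 20 mm → Susceptible
Aztreonam 25 mm: ≥ 20 mm — susceptible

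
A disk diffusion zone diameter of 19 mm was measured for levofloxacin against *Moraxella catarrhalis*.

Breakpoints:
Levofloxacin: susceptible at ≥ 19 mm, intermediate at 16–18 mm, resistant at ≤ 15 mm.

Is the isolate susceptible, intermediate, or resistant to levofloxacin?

Levofloxacin (19 mm) ≥ 19 mm ⇒ susceptible

S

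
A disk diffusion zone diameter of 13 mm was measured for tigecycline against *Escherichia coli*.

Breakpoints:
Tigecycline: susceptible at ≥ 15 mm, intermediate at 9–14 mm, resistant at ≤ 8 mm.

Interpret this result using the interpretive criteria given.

I

Tigecycline 13 mm: in 9–14 mm ⇒ I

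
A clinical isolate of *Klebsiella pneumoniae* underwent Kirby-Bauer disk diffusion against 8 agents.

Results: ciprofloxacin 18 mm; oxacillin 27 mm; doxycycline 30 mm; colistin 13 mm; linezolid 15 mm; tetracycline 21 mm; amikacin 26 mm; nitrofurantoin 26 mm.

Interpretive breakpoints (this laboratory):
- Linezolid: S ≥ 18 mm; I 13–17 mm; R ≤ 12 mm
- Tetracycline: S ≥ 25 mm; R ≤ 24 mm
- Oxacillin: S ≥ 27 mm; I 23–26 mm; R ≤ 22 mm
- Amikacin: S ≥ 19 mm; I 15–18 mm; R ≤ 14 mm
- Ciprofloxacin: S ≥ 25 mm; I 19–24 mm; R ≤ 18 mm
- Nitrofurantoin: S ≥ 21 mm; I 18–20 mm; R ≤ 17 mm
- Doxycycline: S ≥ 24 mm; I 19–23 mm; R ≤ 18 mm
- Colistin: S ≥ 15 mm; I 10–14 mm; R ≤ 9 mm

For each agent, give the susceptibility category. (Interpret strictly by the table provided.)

Ciprofloxacin 18 mm: ≤ 18 mm → R
Oxacillin 27 mm: ≥ 27 mm — susceptible
Doxycycline: 30 mm is ≥ 24 mm — Susceptible
Colistin 13 mm: in 10–14 mm → I
Linezolid: 15 mm is in 13–17 mm → intermediate
Tetracycline (21 mm) ≤ 24 mm → R
Amikacin 26 mm: ≥ 19 mm ⇒ susceptible
Nitrofurantoin: 26 mm is ≥ 21 mm — Susceptible

R, S, S, I, I, R, S, S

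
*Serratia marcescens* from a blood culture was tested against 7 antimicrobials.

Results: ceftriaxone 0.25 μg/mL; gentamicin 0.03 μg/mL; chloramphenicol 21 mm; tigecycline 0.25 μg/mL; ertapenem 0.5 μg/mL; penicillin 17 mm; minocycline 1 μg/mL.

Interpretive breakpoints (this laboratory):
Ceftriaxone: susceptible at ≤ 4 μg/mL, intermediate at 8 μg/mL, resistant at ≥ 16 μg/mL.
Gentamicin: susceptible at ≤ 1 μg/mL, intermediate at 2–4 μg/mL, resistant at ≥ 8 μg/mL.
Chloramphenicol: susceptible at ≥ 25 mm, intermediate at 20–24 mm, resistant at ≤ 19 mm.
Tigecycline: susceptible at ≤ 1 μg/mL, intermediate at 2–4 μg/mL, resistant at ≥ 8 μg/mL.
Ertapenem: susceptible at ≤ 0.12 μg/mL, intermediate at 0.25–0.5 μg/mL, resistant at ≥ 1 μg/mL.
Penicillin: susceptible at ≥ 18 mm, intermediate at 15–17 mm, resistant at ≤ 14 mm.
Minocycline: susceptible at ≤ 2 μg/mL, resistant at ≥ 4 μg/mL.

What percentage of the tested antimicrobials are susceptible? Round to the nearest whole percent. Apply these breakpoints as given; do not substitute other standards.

Ceftriaxone 0.25 μg/mL: ≤ 4 μg/mL → S
Gentamicin 0.03 μg/mL: ≤ 1 μg/mL — Susceptible
Chloramphenicol (21 mm) in 20–24 mm ⇒ Intermediate
Tigecycline 0.25 μg/mL: ≤ 1 μg/mL → susceptible
Ertapenem: 0.5 μg/mL is in 0.25–0.5 μg/mL — I
Penicillin: 17 mm is in 15–17 mm ⇒ intermediate
Minocycline (1 μg/mL) ≤ 2 μg/mL → S
Susceptible: 4/7

57%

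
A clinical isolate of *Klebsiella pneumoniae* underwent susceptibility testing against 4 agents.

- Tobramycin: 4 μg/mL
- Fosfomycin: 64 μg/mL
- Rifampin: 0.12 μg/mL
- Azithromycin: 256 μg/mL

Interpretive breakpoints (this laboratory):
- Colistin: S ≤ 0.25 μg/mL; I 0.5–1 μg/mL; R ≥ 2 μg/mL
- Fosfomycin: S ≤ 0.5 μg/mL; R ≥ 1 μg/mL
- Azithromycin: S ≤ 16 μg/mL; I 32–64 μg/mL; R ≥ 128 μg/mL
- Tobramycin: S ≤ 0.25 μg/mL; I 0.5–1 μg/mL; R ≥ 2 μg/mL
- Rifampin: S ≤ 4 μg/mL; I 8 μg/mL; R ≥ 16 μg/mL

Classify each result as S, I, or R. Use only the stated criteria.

R, R, S, R

Tobramycin (4 μg/mL) ≥ 2 μg/mL → Resistant
Fosfomycin (64 μg/mL) ≥ 1 μg/mL → Resistant
Rifampin (0.12 μg/mL) ≤ 4 μg/mL — Susceptible
Azithromycin: 256 μg/mL is ≥ 128 μg/mL — resistant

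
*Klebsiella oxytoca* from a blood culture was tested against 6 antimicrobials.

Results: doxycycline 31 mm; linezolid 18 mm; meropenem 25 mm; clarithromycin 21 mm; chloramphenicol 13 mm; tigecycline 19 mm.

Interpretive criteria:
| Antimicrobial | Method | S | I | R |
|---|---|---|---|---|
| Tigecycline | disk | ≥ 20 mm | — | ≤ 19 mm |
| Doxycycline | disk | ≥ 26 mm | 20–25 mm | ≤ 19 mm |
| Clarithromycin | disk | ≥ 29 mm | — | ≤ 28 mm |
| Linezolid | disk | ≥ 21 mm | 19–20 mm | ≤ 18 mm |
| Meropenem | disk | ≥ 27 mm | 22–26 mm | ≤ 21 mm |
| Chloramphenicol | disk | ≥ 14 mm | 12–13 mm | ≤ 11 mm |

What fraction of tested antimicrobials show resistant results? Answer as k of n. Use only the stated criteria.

Doxycycline 31 mm: ≥ 26 mm — susceptible
Linezolid 18 mm: ≤ 18 mm ⇒ R
Meropenem 25 mm: in 22–26 mm → intermediate
Clarithromycin 21 mm: ≤ 28 mm → R
Chloramphenicol (13 mm) in 12–13 mm — I
Tigecycline: 19 mm is ≤ 19 mm — Resistant
Resistant: 3/6

3 of 6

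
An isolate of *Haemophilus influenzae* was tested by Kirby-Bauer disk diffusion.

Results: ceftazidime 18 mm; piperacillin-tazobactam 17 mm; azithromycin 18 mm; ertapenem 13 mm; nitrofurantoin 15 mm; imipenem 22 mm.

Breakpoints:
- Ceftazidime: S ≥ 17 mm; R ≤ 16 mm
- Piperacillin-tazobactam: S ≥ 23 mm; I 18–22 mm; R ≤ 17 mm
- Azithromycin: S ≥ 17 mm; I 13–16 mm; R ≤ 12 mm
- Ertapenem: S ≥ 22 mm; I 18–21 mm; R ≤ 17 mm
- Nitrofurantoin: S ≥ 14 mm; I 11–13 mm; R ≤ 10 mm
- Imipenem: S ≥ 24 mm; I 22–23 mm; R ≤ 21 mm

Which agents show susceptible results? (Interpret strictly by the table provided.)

ceftazidime, azithromycin, nitrofurantoin

Ceftazidime 18 mm: ≥ 17 mm ⇒ susceptible
Piperacillin-tazobactam: 17 mm is ≤ 17 mm → Resistant
Azithromycin (18 mm) ≥ 17 mm — S
Ertapenem: 13 mm is ≤ 17 mm ⇒ Resistant
Nitrofurantoin: 15 mm is ≥ 14 mm → Susceptible
Imipenem 22 mm: in 22–23 mm — I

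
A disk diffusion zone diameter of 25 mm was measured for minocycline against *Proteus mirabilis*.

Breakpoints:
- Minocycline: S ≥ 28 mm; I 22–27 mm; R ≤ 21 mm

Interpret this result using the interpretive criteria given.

I

Minocycline (25 mm) in 22–27 mm — Intermediate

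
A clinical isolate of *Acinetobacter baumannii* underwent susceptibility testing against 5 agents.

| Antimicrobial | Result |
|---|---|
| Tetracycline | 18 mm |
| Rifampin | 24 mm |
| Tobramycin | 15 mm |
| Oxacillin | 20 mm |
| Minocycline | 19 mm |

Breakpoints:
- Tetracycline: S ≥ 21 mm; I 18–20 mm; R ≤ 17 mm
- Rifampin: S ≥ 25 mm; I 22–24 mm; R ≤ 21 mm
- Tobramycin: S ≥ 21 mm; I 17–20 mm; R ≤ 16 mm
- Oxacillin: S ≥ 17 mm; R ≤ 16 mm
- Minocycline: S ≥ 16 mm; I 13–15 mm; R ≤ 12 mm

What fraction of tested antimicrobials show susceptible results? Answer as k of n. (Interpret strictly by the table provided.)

2 of 5

Tetracycline (18 mm) in 18–20 mm ⇒ I
Rifampin (24 mm) in 22–24 mm → I
Tobramycin: 15 mm is ≤ 16 mm — R
Oxacillin (20 mm) ≥ 17 mm → S
Minocycline (19 mm) ≥ 16 mm → susceptible
Susceptible: 2/5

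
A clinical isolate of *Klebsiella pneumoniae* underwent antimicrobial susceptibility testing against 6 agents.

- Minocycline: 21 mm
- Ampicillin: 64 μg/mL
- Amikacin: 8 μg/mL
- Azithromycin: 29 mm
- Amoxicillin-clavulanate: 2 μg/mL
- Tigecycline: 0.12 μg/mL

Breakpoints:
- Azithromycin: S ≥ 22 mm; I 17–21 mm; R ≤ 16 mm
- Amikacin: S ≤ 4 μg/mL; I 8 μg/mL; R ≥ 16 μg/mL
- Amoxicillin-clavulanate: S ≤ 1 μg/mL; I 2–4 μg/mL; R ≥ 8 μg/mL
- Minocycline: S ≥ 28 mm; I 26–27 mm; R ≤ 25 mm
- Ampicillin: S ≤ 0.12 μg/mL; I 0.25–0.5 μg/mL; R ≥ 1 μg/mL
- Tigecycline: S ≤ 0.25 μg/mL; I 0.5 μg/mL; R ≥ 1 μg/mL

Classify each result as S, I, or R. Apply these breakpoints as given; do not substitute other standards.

R, R, I, S, I, S

Minocycline (21 mm) ≤ 25 mm → resistant
Ampicillin (64 μg/mL) ≥ 1 μg/mL — Resistant
Amikacin: 8 μg/mL is = 8 μg/mL → I
Azithromycin 29 mm: ≥ 22 mm ⇒ Susceptible
Amoxicillin-clavulanate (2 μg/mL) in 2–4 μg/mL ⇒ Intermediate
Tigecycline 0.12 μg/mL: ≤ 0.25 μg/mL — S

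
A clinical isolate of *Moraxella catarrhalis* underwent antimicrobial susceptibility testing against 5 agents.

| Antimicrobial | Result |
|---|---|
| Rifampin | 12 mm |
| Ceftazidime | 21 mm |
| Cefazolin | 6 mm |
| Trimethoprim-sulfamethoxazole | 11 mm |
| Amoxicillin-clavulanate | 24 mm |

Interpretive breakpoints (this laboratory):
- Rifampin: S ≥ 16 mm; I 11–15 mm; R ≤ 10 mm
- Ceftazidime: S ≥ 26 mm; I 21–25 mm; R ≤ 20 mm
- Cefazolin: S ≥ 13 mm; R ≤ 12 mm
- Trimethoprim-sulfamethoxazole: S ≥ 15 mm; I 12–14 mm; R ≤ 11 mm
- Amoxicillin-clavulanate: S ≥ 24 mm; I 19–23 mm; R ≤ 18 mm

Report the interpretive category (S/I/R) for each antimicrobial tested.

I, I, R, R, S

Rifampin 12 mm: in 11–15 mm ⇒ I
Ceftazidime (21 mm) in 21–25 mm — intermediate
Cefazolin: 6 mm is ≤ 12 mm ⇒ R
Trimethoprim-sulfamethoxazole (11 mm) ≤ 11 mm — resistant
Amoxicillin-clavulanate: 24 mm is ≥ 24 mm ⇒ susceptible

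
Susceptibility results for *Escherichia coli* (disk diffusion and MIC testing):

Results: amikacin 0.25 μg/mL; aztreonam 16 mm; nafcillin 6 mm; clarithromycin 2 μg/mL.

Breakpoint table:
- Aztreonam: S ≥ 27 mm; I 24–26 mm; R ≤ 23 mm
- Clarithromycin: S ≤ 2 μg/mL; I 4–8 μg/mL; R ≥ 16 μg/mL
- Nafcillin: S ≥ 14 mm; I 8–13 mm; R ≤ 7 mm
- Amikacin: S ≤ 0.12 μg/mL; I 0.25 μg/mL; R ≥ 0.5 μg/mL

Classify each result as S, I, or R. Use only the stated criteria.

I, R, R, S

Amikacin (0.25 μg/mL) = 0.25 μg/mL → I
Aztreonam: 16 mm is ≤ 23 mm → R
Nafcillin 6 mm: ≤ 7 mm → Resistant
Clarithromycin (2 μg/mL) ≤ 2 μg/mL — S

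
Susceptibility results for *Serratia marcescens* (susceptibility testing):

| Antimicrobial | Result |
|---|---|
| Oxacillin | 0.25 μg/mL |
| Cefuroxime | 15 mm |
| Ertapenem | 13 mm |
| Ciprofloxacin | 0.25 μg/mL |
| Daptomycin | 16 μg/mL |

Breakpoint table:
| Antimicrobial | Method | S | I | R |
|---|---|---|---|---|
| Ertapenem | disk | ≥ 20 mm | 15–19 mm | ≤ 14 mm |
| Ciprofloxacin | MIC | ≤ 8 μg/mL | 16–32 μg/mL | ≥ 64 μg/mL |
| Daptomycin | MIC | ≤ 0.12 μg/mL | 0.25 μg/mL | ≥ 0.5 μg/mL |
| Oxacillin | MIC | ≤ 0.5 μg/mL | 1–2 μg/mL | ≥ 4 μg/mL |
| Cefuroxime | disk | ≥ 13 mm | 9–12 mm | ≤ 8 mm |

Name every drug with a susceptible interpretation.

oxacillin, cefuroxime, ciprofloxacin

Oxacillin (0.25 μg/mL) ≤ 0.5 μg/mL — S
Cefuroxime: 15 mm is ≥ 13 mm ⇒ susceptible
Ertapenem (13 mm) ≤ 14 mm ⇒ Resistant
Ciprofloxacin (0.25 μg/mL) ≤ 8 μg/mL — Susceptible
Daptomycin (16 μg/mL) ≥ 0.5 μg/mL ⇒ resistant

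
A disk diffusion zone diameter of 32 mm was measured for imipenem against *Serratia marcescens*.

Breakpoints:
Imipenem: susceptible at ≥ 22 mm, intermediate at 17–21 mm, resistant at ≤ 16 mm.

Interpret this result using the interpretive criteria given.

Imipenem: 32 mm is ≥ 22 mm → susceptible

S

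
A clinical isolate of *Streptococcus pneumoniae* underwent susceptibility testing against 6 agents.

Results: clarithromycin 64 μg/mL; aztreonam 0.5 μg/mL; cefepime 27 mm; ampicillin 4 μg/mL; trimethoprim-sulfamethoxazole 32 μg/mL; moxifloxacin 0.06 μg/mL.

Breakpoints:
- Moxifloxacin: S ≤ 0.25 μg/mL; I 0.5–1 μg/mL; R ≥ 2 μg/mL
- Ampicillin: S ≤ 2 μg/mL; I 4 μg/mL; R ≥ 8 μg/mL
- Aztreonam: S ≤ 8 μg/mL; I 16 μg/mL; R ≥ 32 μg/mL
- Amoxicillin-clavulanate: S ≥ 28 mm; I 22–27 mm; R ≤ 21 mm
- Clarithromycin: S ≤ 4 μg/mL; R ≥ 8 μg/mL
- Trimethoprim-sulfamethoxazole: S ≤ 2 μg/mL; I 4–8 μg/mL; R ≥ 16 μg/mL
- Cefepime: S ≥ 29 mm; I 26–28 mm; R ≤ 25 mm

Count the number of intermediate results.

2

Clarithromycin 64 μg/mL: ≥ 8 μg/mL — resistant
Aztreonam (0.5 μg/mL) ≤ 8 μg/mL → susceptible
Cefepime: 27 mm is in 26–28 mm → I
Ampicillin 4 μg/mL: = 4 μg/mL ⇒ Intermediate
Trimethoprim-sulfamethoxazole: 32 μg/mL is ≥ 16 μg/mL → R
Moxifloxacin (0.06 μg/mL) ≤ 0.25 μg/mL — susceptible
Intermediate: 2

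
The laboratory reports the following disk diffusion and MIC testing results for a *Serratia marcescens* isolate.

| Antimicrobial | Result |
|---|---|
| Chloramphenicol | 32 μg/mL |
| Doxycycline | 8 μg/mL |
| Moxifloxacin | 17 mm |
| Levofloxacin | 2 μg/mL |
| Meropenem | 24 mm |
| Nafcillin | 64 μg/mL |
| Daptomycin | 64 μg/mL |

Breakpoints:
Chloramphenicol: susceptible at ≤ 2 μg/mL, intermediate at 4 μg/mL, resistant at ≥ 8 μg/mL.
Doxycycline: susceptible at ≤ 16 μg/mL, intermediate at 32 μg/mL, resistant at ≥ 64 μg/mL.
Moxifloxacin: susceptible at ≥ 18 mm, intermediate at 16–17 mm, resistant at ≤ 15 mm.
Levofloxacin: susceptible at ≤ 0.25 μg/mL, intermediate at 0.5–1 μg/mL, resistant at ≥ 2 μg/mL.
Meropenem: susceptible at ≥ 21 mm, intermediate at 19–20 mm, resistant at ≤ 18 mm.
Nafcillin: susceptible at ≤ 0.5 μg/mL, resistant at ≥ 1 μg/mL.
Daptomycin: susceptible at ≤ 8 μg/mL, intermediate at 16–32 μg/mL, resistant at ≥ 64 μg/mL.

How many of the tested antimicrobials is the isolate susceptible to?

Chloramphenicol (32 μg/mL) ≥ 8 μg/mL — R
Doxycycline (8 μg/mL) ≤ 16 μg/mL ⇒ susceptible
Moxifloxacin: 17 mm is in 16–17 mm → Intermediate
Levofloxacin: 2 μg/mL is ≥ 2 μg/mL → R
Meropenem (24 mm) ≥ 21 mm ⇒ S
Nafcillin: 64 μg/mL is ≥ 1 μg/mL ⇒ Resistant
Daptomycin 64 μg/mL: ≥ 64 μg/mL → resistant
Susceptible: 2

2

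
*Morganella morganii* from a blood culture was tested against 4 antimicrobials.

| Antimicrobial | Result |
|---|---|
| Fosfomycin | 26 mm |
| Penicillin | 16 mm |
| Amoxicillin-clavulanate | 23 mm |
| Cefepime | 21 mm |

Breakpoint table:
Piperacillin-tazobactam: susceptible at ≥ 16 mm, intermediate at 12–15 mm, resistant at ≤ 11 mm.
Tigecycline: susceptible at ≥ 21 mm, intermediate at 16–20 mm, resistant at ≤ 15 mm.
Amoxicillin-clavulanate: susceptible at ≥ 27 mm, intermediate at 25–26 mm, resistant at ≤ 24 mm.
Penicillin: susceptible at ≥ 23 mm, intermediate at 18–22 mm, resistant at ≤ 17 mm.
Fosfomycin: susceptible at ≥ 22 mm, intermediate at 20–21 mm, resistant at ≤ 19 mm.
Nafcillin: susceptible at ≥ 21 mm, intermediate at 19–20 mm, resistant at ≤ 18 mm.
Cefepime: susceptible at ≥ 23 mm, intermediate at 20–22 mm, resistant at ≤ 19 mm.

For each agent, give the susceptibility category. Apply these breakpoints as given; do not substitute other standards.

S, R, R, I

Fosfomycin 26 mm: ≥ 22 mm — susceptible
Penicillin 16 mm: ≤ 17 mm — Resistant
Amoxicillin-clavulanate: 23 mm is ≤ 24 mm ⇒ R
Cefepime 21 mm: in 20–22 mm — Intermediate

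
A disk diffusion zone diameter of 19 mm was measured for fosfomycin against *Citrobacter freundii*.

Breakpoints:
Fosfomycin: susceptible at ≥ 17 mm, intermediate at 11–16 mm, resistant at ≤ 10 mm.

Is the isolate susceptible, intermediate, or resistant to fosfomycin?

S

Fosfomycin 19 mm: ≥ 17 mm — susceptible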